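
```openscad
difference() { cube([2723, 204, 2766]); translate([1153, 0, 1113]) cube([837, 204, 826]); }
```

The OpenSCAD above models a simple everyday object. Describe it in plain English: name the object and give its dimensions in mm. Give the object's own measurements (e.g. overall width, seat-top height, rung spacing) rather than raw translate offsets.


A wall 2723 mm long (x), 204 mm thick (y), 2766 mm tall, with a rectangular window opening cut through it. The opening is 837 mm wide and 826 mm tall; its sill is at z = 1113 mm and its near (−x) edge is 1153 mm from the wall's −x end. The opening passes through the full wall thickness.


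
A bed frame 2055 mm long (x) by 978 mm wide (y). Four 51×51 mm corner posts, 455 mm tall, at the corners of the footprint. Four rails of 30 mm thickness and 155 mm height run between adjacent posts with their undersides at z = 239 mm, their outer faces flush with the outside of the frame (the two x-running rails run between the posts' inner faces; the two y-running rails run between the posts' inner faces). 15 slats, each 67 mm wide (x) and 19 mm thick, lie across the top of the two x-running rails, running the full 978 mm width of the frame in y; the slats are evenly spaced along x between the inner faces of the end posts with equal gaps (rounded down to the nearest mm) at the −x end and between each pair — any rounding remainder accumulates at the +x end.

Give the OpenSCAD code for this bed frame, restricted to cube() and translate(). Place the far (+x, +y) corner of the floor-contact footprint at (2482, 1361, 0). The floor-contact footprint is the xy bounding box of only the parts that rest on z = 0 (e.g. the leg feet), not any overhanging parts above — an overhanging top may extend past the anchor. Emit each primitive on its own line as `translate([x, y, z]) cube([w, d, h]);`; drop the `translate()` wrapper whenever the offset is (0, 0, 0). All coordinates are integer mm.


translate([427, 383, 0]) cube([51, 51, 455]);
translate([427, 1310, 0]) cube([51, 51, 455]);
translate([2431, 383, 0]) cube([51, 51, 455]);
translate([2431, 1310, 0]) cube([51, 51, 455]);
translate([478, 383, 239]) cube([1953, 30, 155]);
translate([478, 1331, 239]) cube([1953, 30, 155]);
translate([427, 434, 239]) cube([30, 876, 155]);
translate([2452, 434, 239]) cube([30, 876, 155]);
translate([537, 383, 394]) cube([67, 978, 19]);
translate([663, 383, 394]) cube([67, 978, 19]);
translate([789, 383, 394]) cube([67, 978, 19]);
translate([915, 383, 394]) cube([67, 978, 19]);
translate([1041, 383, 394]) cube([67, 978, 19]);
translate([1167, 383, 394]) cube([67, 978, 19]);
translate([1293, 383, 394]) cube([67, 978, 19]);
translate([1419, 383, 394]) cube([67, 978, 19]);
translate([1545, 383, 394]) cube([67, 978, 19]);
translate([1671, 383, 394]) cube([67, 978, 19]);
translate([1797, 383, 394]) cube([67, 978, 19]);
translate([1923, 383, 394]) cube([67, 978, 19]);
translate([2049, 383, 394]) cube([67, 978, 19]);
translate([2175, 383, 394]) cube([67, 978, 19]);
translate([2301, 383, 394]) cube([67, 978, 19]);


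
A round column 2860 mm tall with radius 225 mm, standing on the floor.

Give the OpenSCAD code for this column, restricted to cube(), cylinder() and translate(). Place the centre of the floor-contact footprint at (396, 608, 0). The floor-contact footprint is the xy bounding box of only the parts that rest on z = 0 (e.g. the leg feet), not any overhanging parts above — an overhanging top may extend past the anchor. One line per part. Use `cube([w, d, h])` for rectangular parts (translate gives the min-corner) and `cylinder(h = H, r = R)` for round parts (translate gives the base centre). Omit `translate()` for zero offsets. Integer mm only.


translate([396, 608, 0]) cylinder(h = 2860, r = 225);


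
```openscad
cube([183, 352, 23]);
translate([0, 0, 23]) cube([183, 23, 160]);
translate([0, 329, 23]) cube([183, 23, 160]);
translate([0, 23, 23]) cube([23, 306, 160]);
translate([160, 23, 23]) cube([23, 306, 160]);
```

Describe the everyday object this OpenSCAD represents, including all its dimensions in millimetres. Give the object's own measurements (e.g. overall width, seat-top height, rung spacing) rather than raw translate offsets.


An open-topped rectangular box: outside dimensions 183×352×183 mm, with a uniform wall and base thickness of 23 mm. The base is a full 183×352 slab on the floor; four walls sit on top of the base. The front and back walls (the −y and +y sides) span the full width; the two side walls fit between them.


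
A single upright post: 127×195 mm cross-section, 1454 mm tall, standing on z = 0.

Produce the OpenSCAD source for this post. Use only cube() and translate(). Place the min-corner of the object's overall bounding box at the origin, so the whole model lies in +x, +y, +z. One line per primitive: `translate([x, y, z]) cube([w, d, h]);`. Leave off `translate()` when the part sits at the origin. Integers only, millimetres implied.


cube([127, 195, 1454]);


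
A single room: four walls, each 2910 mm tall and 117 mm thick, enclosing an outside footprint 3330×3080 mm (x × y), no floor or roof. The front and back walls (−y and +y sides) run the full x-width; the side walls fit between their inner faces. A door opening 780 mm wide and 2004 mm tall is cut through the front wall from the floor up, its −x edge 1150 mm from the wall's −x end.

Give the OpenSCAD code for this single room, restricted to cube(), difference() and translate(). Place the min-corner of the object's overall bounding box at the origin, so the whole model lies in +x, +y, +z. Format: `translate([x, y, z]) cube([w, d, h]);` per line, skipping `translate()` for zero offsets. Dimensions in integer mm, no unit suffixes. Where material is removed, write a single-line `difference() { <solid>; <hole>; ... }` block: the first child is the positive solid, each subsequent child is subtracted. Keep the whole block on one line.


difference() { cube([3330, 117, 2910]); translate([1150, 0, 0]) cube([780, 117, 2004]); }
translate([0, 2963, 0]) cube([3330, 117, 2910]);
translate([0, 117, 0]) cube([117, 2846, 2910]);
translate([3213, 117, 0]) cube([117, 2846, 2910]);


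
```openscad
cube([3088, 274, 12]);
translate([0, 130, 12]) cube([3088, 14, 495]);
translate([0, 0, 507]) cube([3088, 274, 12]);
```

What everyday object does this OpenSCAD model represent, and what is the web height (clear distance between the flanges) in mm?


An I-beam. The web height is 495 mm.

Two wide flanges with a thin centred web — an I-beam. Overall 519 mm minus two 12 mm flanges gives a web of 519 − 2·12 = 495 mm.


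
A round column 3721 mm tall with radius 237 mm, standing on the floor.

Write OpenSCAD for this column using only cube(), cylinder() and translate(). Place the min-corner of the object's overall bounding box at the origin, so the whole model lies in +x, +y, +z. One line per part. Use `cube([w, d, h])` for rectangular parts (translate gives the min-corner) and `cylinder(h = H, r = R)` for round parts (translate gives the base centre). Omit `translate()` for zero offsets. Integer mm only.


translate([237, 237, 0]) cylinder(h = 3721, r = 237);


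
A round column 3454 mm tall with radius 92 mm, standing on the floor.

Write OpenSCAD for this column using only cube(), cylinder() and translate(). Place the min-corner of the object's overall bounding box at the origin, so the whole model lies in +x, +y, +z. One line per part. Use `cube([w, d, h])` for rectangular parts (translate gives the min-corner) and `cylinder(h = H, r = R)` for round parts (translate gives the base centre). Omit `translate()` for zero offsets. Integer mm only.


translate([92, 92, 0]) cylinder(h = 3454, r = 92);


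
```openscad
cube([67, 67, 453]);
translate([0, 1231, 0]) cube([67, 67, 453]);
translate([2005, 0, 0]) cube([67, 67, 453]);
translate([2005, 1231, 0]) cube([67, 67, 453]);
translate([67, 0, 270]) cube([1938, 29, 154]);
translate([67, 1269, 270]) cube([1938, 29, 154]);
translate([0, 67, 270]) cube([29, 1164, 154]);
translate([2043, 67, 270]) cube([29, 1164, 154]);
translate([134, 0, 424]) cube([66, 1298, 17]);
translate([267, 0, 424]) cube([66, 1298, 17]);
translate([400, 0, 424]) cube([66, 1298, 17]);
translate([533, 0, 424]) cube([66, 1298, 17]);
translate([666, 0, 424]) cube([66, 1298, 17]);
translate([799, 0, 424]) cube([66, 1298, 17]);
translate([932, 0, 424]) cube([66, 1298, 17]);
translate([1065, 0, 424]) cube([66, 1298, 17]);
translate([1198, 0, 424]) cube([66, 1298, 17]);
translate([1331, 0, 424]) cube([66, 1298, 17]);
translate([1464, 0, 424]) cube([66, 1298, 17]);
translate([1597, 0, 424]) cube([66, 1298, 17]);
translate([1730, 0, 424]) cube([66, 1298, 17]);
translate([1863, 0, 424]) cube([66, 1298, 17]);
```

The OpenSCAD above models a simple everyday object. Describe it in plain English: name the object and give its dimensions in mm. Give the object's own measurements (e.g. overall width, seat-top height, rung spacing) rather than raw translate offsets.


A bed frame 2072 mm long (x) by 1298 mm wide (y). Four 67×67 mm corner posts, 453 mm tall, at the corners of the footprint. Four rails of 29 mm thickness and 154 mm height run between adjacent posts with their undersides at z = 270 mm, their outer faces flush with the outside of the frame (the two x-running rails run between the posts' inner faces; the two y-running rails run between the posts' inner faces). 14 slats, each 66 mm wide (x) and 17 mm thick, lie across the top of the two x-running rails, running the full 1298 mm width of the frame in y; along x they sit between the end posts with a 67 mm gap after the −x posts and between neighbouring slats, leaving 76 mm before the +x posts.


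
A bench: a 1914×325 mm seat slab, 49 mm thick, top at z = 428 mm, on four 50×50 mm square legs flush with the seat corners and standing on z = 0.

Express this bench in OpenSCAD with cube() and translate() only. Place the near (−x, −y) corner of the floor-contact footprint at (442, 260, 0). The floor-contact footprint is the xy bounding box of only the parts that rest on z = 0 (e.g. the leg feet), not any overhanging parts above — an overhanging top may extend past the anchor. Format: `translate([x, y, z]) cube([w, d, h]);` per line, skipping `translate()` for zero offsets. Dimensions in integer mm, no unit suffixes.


translate([442, 260, 379]) cube([1914, 325, 49]);
translate([442, 260, 0]) cube([50, 50, 379]);
translate([442, 535, 0]) cube([50, 50, 379]);
translate([2306, 260, 0]) cube([50, 50, 379]);
translate([2306, 535, 0]) cube([50, 50, 379]);


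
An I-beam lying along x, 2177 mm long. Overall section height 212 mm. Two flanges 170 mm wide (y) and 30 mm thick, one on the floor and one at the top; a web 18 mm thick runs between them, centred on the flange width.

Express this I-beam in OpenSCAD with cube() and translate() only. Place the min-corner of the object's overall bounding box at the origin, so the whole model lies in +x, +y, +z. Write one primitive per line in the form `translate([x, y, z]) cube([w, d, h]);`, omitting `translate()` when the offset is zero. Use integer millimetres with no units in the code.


cube([2177, 170, 30]);
translate([0, 76, 30]) cube([2177, 18, 152]);
translate([0, 0, 182]) cube([2177, 170, 30]);


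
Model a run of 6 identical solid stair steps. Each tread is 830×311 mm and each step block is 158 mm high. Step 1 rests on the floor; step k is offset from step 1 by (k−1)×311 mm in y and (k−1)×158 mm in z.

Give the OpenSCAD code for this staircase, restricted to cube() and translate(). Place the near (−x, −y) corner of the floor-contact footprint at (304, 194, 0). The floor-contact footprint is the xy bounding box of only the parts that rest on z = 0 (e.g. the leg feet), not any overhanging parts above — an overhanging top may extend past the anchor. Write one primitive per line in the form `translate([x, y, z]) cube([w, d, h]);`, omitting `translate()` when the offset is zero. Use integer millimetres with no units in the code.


translate([304, 194, 0]) cube([830, 311, 158]);
translate([304, 505, 158]) cube([830, 311, 158]);
translate([304, 816, 316]) cube([830, 311, 158]);
translate([304, 1127, 474]) cube([830, 311, 158]);
translate([304, 1438, 632]) cube([830, 311, 158]);
translate([304, 1749, 790]) cube([830, 311, 158]);


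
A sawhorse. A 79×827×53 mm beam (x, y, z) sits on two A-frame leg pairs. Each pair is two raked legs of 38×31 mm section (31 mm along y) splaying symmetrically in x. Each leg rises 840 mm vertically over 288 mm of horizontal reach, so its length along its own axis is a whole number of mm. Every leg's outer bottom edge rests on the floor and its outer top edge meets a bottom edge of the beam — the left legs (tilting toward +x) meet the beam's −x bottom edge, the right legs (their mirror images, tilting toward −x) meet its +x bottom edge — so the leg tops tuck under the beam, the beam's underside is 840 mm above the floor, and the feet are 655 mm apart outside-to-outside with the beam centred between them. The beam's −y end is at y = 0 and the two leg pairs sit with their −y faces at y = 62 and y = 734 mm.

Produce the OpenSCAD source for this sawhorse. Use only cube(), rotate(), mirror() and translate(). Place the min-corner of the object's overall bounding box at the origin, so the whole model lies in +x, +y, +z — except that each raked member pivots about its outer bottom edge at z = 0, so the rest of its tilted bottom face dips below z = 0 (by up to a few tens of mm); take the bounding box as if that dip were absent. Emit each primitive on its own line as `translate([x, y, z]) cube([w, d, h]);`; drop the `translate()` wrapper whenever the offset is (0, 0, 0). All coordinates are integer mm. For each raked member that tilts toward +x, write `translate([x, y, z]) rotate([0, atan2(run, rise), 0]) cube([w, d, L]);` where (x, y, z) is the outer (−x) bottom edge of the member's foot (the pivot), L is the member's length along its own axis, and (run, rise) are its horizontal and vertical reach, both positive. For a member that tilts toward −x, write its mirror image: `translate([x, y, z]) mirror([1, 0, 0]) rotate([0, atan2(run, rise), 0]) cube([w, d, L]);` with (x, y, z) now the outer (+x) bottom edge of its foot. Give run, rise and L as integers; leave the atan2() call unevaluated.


translate([288, 0, 840]) cube([79, 827, 53]);
translate([0, 62, 0]) rotate([0, atan2(288, 840), 0]) cube([38, 31, 888]);
translate([655, 62, 0]) mirror([1, 0, 0]) rotate([0, atan2(288, 840), 0]) cube([38, 31, 888]);
translate([0, 734, 0]) rotate([0, atan2(288, 840), 0]) cube([38, 31, 888]);
translate([655, 734, 0]) mirror([1, 0, 0]) rotate([0, atan2(288, 840), 0]) cube([38, 31, 888]);


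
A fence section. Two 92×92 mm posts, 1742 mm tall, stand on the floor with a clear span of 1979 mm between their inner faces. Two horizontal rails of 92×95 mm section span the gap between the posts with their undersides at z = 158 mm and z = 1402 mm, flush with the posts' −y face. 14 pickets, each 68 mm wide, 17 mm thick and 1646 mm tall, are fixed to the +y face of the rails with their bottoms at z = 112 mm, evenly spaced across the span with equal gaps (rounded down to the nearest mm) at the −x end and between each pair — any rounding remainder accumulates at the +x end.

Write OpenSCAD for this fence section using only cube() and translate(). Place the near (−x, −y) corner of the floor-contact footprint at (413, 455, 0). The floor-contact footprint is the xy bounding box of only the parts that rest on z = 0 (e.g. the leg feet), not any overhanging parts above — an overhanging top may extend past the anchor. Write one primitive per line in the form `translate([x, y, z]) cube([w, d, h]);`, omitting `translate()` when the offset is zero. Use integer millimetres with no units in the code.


translate([413, 455, 0]) cube([92, 92, 1742]);
translate([2484, 455, 0]) cube([92, 92, 1742]);
translate([505, 455, 158]) cube([1979, 92, 95]);
translate([505, 455, 1402]) cube([1979, 92, 95]);
translate([573, 547, 112]) cube([68, 17, 1646]);
translate([709, 547, 112]) cube([68, 17, 1646]);
translate([845, 547, 112]) cube([68, 17, 1646]);
translate([981, 547, 112]) cube([68, 17, 1646]);
translate([1117, 547, 112]) cube([68, 17, 1646]);
translate([1253, 547, 112]) cube([68, 17, 1646]);
translate([1389, 547, 112]) cube([68, 17, 1646]);
translate([1525, 547, 112]) cube([68, 17, 1646]);
translate([1661, 547, 112]) cube([68, 17, 1646]);
translate([1797, 547, 112]) cube([68, 17, 1646]);
translate([1933, 547, 112]) cube([68, 17, 1646]);
translate([2069, 547, 112]) cube([68, 17, 1646]);
translate([2205, 547, 112]) cube([68, 17, 1646]);
translate([2341, 547, 112]) cube([68, 17, 1646]);


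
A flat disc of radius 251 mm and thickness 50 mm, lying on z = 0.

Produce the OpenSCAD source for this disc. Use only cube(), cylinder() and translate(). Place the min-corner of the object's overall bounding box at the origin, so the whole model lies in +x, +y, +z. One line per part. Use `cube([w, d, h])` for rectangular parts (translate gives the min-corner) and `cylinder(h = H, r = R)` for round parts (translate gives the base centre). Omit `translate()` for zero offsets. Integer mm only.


translate([251, 251, 0]) cylinder(h = 50, r = 251);


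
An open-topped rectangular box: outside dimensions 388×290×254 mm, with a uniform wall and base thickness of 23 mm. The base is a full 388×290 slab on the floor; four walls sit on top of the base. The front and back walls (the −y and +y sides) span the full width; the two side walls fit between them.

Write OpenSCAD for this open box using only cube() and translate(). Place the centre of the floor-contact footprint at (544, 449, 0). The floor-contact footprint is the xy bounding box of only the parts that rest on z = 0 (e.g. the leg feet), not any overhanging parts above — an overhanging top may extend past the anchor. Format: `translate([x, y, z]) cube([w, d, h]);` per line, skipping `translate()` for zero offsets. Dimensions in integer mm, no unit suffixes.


translate([350, 304, 0]) cube([388, 290, 23]);
translate([350, 304, 23]) cube([388, 23, 231]);
translate([350, 571, 23]) cube([388, 23, 231]);
translate([350, 327, 23]) cube([23, 244, 231]);
translate([715, 327, 23]) cube([23, 244, 231]);


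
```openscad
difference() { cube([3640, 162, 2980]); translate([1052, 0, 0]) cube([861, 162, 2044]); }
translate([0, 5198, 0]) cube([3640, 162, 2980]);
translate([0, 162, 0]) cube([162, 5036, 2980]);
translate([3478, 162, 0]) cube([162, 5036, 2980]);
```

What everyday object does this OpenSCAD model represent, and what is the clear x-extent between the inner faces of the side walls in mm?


A single room. The interior width is 3316 mm.

Four walls enclosing a rectangle with a door in the front wall — a room. Outside width 3640 minus two 162 mm walls gives 3316 mm.


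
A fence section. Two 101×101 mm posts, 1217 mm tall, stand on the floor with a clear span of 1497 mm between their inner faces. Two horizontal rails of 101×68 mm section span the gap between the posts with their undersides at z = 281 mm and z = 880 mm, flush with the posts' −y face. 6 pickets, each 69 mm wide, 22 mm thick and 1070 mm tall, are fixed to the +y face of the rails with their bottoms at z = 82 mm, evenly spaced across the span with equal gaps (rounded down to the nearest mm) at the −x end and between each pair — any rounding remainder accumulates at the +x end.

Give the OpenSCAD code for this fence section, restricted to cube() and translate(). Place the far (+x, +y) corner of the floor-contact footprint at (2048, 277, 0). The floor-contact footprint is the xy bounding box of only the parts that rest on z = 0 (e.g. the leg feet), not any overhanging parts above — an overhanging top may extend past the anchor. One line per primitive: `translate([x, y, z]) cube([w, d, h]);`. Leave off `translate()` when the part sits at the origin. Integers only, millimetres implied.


translate([349, 176, 0]) cube([101, 101, 1217]);
translate([1947, 176, 0]) cube([101, 101, 1217]);
translate([450, 176, 281]) cube([1497, 101, 68]);
translate([450, 176, 880]) cube([1497, 101, 68]);
translate([604, 277, 82]) cube([69, 22, 1070]);
translate([827, 277, 82]) cube([69, 22, 1070]);
translate([1050, 277, 82]) cube([69, 22, 1070]);
translate([1273, 277, 82]) cube([69, 22, 1070]);
translate([1496, 277, 82]) cube([69, 22, 1070]);
translate([1719, 277, 82]) cube([69, 22, 1070]);


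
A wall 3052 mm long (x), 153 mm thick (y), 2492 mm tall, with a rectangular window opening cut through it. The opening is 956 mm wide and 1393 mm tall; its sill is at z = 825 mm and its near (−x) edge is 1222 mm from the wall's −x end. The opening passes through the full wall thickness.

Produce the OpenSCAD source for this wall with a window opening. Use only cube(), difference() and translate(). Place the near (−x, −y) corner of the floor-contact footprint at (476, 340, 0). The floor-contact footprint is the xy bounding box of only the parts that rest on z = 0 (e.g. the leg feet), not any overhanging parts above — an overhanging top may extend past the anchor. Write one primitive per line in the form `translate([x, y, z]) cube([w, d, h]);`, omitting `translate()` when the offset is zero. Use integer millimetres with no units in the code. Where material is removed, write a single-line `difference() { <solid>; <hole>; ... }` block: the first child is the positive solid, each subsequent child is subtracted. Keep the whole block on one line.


difference() { translate([476, 340, 0]) cube([3052, 153, 2492]); translate([1698, 340, 825]) cube([956, 153, 1393]); }


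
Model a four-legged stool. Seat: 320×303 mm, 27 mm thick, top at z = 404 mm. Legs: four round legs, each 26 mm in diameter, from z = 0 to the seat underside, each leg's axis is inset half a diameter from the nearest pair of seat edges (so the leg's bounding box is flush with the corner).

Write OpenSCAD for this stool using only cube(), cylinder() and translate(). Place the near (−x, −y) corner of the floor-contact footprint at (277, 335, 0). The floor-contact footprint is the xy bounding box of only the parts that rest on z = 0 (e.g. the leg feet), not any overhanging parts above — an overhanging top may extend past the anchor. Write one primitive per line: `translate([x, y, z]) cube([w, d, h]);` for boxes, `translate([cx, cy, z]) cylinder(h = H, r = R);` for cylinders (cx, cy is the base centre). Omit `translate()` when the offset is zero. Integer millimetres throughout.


translate([277, 335, 377]) cube([320, 303, 27]);
translate([290, 348, 0]) cylinder(h = 377, r = 13);
translate([584, 348, 0]) cylinder(h = 377, r = 13);
translate([290, 625, 0]) cylinder(h = 377, r = 13);
translate([584, 625, 0]) cylinder(h = 377, r = 13);


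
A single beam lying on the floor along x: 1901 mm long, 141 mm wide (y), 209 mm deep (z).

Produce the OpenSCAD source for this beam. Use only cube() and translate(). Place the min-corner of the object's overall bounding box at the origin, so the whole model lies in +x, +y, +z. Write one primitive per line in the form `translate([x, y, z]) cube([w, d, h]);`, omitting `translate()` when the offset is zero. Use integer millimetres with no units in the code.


cube([1901, 141, 209]);


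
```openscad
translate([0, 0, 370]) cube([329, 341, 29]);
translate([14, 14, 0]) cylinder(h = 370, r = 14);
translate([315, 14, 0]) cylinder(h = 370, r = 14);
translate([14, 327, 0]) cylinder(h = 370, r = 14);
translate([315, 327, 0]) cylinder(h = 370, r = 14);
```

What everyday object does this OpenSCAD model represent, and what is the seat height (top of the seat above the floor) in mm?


A stool. The seat height is 399 mm.

A 329×341×29 slab at z = 370 on four corner cylinders — a stool. The seat top is 370 + 29 = 399 mm.


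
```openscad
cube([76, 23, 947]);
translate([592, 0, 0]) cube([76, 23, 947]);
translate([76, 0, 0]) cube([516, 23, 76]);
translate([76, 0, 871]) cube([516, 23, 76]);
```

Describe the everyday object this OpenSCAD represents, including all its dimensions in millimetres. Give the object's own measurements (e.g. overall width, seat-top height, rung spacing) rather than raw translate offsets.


A rectangular picture frame lying in the x–z plane (depth along y). The opening is 516 mm wide (x) by 795 mm tall (z), surrounded by a border 76 mm wide on all four sides. The frame is 23 mm deep and is made of two full-height vertical stiles with two horizontal rails fitted between them.


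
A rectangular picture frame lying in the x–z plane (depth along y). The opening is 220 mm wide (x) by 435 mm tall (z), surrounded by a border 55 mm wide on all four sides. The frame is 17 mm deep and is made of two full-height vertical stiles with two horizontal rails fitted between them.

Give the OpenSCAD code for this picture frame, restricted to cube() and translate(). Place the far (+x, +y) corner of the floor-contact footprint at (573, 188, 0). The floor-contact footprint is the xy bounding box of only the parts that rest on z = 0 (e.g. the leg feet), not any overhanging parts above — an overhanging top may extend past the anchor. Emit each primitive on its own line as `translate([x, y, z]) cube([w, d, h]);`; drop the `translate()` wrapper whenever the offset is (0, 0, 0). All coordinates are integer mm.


translate([243, 171, 0]) cube([55, 17, 545]);
translate([518, 171, 0]) cube([55, 17, 545]);
translate([298, 171, 0]) cube([220, 17, 55]);
translate([298, 171, 490]) cube([220, 17, 55]);


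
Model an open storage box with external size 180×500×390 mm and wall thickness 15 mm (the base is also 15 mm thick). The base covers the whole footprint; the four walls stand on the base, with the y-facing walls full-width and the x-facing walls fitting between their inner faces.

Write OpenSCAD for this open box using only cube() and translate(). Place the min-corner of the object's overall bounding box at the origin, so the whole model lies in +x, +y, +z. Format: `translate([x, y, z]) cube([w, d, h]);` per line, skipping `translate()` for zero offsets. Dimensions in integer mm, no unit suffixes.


cube([180, 500, 15]);
translate([0, 0, 15]) cube([180, 15, 375]);
translate([0, 485, 15]) cube([180, 15, 375]);
translate([0, 15, 15]) cube([15, 470, 375]);
translate([165, 15, 15]) cube([15, 470, 375]);


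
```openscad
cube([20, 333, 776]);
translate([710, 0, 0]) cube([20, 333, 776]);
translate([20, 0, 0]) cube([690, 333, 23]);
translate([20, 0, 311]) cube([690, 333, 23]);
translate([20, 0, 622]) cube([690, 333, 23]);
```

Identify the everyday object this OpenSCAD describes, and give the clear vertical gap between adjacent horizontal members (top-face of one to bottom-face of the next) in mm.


A bookshelf. The clear shelf gap is 288 mm.

Two tall side panels with 3 horizontal boards between them — a bookshelf. The first two shelf undersides are at z = 0 and z = 311; with shelf thickness 23, the clear gap is 311 − 0 − 23 = 288 mm.


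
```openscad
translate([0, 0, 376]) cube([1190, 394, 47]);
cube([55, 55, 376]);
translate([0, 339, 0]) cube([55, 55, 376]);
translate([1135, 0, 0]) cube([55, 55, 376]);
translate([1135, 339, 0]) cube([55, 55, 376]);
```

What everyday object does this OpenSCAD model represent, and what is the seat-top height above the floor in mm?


A bench. The seat-top height is 423 mm.

A long slab on four corner posts — a bench. The slab sits at z = 376 with thickness 47, so the top is 376 + 47 = 423 mm.


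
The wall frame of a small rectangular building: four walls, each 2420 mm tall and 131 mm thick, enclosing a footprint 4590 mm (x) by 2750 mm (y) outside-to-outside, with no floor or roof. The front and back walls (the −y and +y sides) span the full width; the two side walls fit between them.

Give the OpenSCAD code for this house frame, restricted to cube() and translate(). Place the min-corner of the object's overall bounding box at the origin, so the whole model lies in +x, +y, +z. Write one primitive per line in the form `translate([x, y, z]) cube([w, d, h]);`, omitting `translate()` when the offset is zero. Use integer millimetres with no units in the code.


cube([4590, 131, 2420]);
translate([0, 2619, 0]) cube([4590, 131, 2420]);
translate([0, 131, 0]) cube([131, 2488, 2420]);
translate([4459, 131, 0]) cube([131, 2488, 2420]);


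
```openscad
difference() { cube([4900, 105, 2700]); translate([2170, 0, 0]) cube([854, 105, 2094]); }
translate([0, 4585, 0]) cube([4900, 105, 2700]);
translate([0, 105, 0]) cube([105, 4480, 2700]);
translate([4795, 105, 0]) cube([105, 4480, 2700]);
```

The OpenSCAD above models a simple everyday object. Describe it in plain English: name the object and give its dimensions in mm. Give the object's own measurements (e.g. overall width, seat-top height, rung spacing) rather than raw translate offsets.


A single room: four walls, each 2700 mm tall and 105 mm thick, enclosing an outside footprint 4900×4690 mm (x × y), no floor or roof. The front and back walls (−y and +y sides) run the full x-width; the side walls fit between their inner faces. A door opening 854 mm wide and 2094 mm tall is cut through the front wall from the floor up, its −x edge 2170 mm from the wall's −x end.


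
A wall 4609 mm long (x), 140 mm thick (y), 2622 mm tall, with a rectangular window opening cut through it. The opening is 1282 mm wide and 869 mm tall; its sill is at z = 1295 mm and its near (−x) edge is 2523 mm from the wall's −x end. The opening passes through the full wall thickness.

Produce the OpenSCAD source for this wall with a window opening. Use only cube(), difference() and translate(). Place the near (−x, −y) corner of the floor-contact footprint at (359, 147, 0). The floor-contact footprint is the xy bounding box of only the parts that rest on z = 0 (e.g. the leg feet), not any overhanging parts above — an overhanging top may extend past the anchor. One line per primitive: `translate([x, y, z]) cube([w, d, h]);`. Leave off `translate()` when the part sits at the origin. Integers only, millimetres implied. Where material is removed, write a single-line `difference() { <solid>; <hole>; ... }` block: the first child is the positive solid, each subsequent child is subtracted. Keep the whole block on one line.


difference() { translate([359, 147, 0]) cube([4609, 140, 2622]); translate([2882, 147, 1295]) cube([1282, 140, 869]); }


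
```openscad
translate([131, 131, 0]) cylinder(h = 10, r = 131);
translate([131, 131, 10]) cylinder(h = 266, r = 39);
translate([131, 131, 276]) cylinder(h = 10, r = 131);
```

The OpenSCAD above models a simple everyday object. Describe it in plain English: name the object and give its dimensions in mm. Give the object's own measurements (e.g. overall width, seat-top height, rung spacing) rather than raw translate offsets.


A spool: two coaxial disc flanges of radius 131 mm and thickness 10 mm, joined by a core cylinder of radius 39 mm and height 266 mm. The lower flange rests on z = 0 and the three cylinders share a vertical axis.


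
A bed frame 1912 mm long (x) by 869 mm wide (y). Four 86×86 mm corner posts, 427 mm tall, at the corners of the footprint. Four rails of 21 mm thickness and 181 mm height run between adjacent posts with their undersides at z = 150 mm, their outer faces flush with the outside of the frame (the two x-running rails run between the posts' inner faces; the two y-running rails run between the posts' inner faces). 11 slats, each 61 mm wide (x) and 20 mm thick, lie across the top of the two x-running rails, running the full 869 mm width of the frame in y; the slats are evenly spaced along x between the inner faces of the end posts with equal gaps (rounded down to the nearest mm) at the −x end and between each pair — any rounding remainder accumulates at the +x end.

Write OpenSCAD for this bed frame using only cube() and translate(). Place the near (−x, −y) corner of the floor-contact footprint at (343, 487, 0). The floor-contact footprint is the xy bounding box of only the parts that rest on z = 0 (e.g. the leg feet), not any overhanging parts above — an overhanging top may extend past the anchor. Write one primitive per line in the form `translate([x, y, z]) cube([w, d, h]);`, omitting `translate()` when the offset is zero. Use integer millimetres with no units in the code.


translate([343, 487, 0]) cube([86, 86, 427]);
translate([343, 1270, 0]) cube([86, 86, 427]);
translate([2169, 487, 0]) cube([86, 86, 427]);
translate([2169, 1270, 0]) cube([86, 86, 427]);
translate([429, 487, 150]) cube([1740, 21, 181]);
translate([429, 1335, 150]) cube([1740, 21, 181]);
translate([343, 573, 150]) cube([21, 697, 181]);
translate([2234, 573, 150]) cube([21, 697, 181]);
translate([518, 487, 331]) cube([61, 869, 20]);
translate([668, 487, 331]) cube([61, 869, 20]);
translate([818, 487, 331]) cube([61, 869, 20]);
translate([968, 487, 331]) cube([61, 869, 20]);
translate([1118, 487, 331]) cube([61, 869, 20]);
translate([1268, 487, 331]) cube([61, 869, 20]);
translate([1418, 487, 331]) cube([61, 869, 20]);
translate([1568, 487, 331]) cube([61, 869, 20]);
translate([1718, 487, 331]) cube([61, 869, 20]);
translate([1868, 487, 331]) cube([61, 869, 20]);
translate([2018, 487, 331]) cube([61, 869, 20]);


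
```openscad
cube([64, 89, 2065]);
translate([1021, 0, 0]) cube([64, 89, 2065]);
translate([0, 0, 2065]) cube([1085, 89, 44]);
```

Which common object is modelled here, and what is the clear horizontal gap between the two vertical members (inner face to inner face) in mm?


A door frame. The clear opening width is 957 mm.

Two 2065 mm tall posts with a header on top — a door frame. The left jamb is 64 mm wide at x = 0; the right jamb starts at x = 1021. The clear opening is 1021 − 64 = 957 mm.


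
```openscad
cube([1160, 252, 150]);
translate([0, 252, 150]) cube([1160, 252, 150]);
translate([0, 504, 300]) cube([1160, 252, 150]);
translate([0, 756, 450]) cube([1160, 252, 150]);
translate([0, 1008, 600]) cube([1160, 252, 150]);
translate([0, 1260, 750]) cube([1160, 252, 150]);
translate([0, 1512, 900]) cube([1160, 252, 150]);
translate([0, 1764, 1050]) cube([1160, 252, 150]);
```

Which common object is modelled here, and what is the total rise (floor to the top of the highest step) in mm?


A staircase. The total rise is 1200 mm.

8 identical blocks, each offset up and back from the previous — a staircase. Each step is 150 mm tall and there are 8 of them, so the total rise is 8 × 150 = 1200 mm.


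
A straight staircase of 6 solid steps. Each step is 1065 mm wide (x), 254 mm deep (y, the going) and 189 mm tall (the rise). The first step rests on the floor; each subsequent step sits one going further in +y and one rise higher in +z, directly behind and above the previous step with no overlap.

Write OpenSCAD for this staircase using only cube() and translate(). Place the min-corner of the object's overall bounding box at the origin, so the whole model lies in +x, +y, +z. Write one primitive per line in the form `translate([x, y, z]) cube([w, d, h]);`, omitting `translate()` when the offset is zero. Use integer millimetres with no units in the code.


cube([1065, 254, 189]);
translate([0, 254, 189]) cube([1065, 254, 189]);
translate([0, 508, 378]) cube([1065, 254, 189]);
translate([0, 762, 567]) cube([1065, 254, 189]);
translate([0, 1016, 756]) cube([1065, 254, 189]);
translate([0, 1270, 945]) cube([1065, 254, 189]);


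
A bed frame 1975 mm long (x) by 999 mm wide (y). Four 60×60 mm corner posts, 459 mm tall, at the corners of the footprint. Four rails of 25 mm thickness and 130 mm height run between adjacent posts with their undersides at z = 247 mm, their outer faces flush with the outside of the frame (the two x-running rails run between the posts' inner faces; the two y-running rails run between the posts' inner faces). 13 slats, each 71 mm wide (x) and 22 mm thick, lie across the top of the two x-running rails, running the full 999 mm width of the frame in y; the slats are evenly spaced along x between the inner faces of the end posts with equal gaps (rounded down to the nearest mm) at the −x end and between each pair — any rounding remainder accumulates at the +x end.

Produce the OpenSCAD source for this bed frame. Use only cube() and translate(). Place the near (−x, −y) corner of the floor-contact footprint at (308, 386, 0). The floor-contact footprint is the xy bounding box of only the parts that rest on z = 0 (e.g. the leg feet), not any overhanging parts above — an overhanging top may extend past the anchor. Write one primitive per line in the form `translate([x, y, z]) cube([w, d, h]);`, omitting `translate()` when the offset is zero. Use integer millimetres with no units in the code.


// slat z = rail_z + rail_h = 247 + 130 = 377
// slat gap = ⌊(1855 − 13·71) / 14⌋ = 66
translate([308, 386, 0]) cube([60, 60, 459]);
translate([308, 1325, 0]) cube([60, 60, 459]);
translate([2223, 386, 0]) cube([60, 60, 459]);
translate([2223, 1325, 0]) cube([60, 60, 459]);
translate([368, 386, 247]) cube([1855, 25, 130]);
translate([368, 1360, 247]) cube([1855, 25, 130]);
translate([308, 446, 247]) cube([25, 879, 130]);
translate([2258, 446, 247]) cube([25, 879, 130]);
translate([434, 386, 377]) cube([71, 999, 22]);
translate([571, 386, 377]) cube([71, 999, 22]);
translate([708, 386, 377]) cube([71, 999, 22]);
translate([845, 386, 377]) cube([71, 999, 22]);
translate([982, 386, 377]) cube([71, 999, 22]);
translate([1119, 386, 377]) cube([71, 999, 22]);
translate([1256, 386, 377]) cube([71, 999, 22]);
translate([1393, 386, 377]) cube([71, 999, 22]);
translate([1530, 386, 377]) cube([71, 999, 22]);
translate([1667, 386, 377]) cube([71, 999, 22]);
translate([1804, 386, 377]) cube([71, 999, 22]);
translate([1941, 386, 377]) cube([71, 999, 22]);
translate([2078, 386, 377]) cube([71, 999, 22]);


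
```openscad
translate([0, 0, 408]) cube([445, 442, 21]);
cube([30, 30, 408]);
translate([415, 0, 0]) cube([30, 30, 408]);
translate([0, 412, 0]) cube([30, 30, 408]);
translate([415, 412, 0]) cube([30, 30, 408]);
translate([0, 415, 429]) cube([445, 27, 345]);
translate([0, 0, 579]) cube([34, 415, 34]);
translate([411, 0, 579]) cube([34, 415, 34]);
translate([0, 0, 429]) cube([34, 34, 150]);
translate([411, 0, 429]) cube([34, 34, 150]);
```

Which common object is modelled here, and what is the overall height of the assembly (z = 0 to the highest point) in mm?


A chair. The overall height is 774 mm.

A slab on four corner posts with a tall panel at the back — a chair. The seat slab sits at z = 408 with thickness 21, and the 345 mm backrest starts at the seat top, so the overall height is 408 + 21 + 345 = 774 mm.


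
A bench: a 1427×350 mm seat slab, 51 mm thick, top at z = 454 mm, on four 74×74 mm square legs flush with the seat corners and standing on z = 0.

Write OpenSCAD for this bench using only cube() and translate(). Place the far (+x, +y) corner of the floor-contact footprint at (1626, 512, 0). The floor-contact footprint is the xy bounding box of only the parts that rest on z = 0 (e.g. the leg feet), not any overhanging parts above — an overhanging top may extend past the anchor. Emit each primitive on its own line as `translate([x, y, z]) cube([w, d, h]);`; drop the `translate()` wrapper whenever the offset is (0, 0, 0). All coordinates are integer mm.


translate([199, 162, 403]) cube([1427, 350, 51]);
translate([199, 162, 0]) cube([74, 74, 403]);
translate([199, 438, 0]) cube([74, 74, 403]);
translate([1552, 162, 0]) cube([74, 74, 403]);
translate([1552, 438, 0]) cube([74, 74, 403]);


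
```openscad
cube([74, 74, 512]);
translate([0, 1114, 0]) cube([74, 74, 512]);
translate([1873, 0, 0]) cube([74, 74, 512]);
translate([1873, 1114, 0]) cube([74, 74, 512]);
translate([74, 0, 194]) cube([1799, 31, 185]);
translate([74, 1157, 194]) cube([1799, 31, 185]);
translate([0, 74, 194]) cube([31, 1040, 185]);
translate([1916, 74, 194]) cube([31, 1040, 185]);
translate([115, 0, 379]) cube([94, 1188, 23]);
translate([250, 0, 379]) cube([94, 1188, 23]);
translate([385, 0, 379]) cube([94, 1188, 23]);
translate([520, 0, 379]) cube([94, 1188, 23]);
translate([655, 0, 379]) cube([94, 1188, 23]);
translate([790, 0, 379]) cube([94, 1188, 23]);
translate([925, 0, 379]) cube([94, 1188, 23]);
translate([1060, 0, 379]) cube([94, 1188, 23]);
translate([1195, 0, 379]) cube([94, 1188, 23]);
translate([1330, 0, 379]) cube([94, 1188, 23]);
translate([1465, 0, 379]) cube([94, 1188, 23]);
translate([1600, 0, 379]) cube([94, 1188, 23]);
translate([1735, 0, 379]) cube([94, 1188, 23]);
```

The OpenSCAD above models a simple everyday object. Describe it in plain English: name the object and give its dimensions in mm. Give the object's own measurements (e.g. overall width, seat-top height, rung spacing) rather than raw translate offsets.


A bed frame 1947 mm long (x) by 1188 mm wide (y). Four 74×74 mm corner posts, 512 mm tall, at the corners of the footprint. Four rails of 31 mm thickness and 185 mm height run between adjacent posts with their undersides at z = 194 mm, their outer faces flush with the outside of the frame (the two x-running rails run between the posts' inner faces; the two y-running rails run between the posts' inner faces). 13 slats, each 94 mm wide (x) and 23 mm thick, lie across the top of the two x-running rails, running the full 1188 mm width of the frame in y; along x they sit between the end posts with a 41 mm gap after the −x posts and between neighbouring slats, leaving 44 mm before the +x posts.
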